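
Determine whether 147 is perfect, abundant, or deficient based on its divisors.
deficient

Proper divisors of 147: sum = 1 + 3 + 7 + 21 + 49 = 81
Since 81 < 147, 147 is deficient.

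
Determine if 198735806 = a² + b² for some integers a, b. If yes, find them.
Not possible

Factorization: 198735806 = 2 × 37 × 139^3
By Fermat: n is sum of two squares iff every prime p ≡ 3 (mod 4) appears to even power.
Prime(s) ≡ 3 (mod 4) with odd exponent: [(139, 3)]
Therefore 198735806 cannot be expressed as a² + b².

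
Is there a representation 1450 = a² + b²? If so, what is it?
9² + 37² (a=9, b=37)

Factorization: 1450 = 2 × 5^2 × 29
By Fermat: n is sum of two squares iff every prime p ≡ 3 (mod 4) appears to even power.
All primes ≡ 3 (mod 4) appear to even power.
Search a = 0, 1, 2, … for 1450 - a² a perfect square: first hit at a = 9: 1450 - 81 = 1369 = 37².
1450 = 9² + 37² = 81 + 1369 ✓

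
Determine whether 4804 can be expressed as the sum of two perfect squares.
48² + 50² (a=48, b=50)

Factorization: 4804 = 2^2 × 1201
By Fermat: n is sum of two squares iff every prime p ≡ 3 (mod 4) appears to even power.
All primes ≡ 3 (mod 4) appear to even power.
Search a = 0, 1, 2, … for 4804 - a² a perfect square: first hit at a = 48: 4804 - 2304 = 2500 = 50².
4804 = 48² + 50² = 2304 + 2500 ✓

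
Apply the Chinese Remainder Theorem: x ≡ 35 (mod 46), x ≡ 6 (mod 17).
771

Using Chinese Remainder Theorem:
M = 46 × 17 = 782
M1 = 17, M2 = 46
y1 = 17^(-1) mod 46 = 19
y2 = 46^(-1) mod 17 = 10
x = (35×17×19 + 6×46×10) mod 782 = 771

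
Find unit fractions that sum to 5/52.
1/11 + 1/191 + 1/109252

Greedy algorithm:
5/52: ceiling(52/5) = 11, use 1/11
3/572: ceiling(572/3) = 191, use 1/191
1/109252: ceiling(109252/1) = 109252, use 1/109252
Result: 5/52 = 1/11 + 1/191 + 1/109252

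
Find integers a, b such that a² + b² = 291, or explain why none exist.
Not possible

Factorization: 291 = 3 × 97
By Fermat: n is sum of two squares iff every prime p ≡ 3 (mod 4) appears to even power.
Prime(s) ≡ 3 (mod 4) with odd exponent: [(3, 1)]
Therefore 291 cannot be expressed as a² + b².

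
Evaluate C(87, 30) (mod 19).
4

Using Lucas' theorem:
Write n=87 and k=30 in base 19:
n in base 19: [4, 11]
k in base 19: [1, 11]
C(87,30) mod 19 = ∏ C(n_i, k_i) mod 19
Digit binomials (mod 19): C(4,1) = 4; C(11,11) = 1
Product: 4 × 1 = 4 ≡ 4 (mod 19)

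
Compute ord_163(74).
81

163 is prime, so ord(74) divides φ(163) = 162.
Divisors of 162: 1, 2, 3, 6, 9, 18, 27, 54, 81, 162.
Repeated squaring: 74^1 ≡ 74, 74^2 ≡ 97, 74^4 ≡ 118, 74^8 ≡ 69, 74^16 ≡ 34, 74^32 ≡ 15, 74^64 ≡ 62, 74^128 ≡ 95 (mod 163).
Test 74^d mod 163 for each divisor d in increasing order:
74^1 ≡ 74
74^2 ≡ 97
74^3 = 74^2·74^1 ≡ 6
74^6 = 74^4·74^2 ≡ 36
74^9 = 74^8·74^1 ≡ 53
74^18 = 74^16·74^2 ≡ 38
74^27 = 74^16·74^8·74^2·74^1 ≡ 58
74^54 = 74^32·74^16·74^4·74^2 ≡ 104
74^81 = 74^64·74^16·74^1 ≡ 1  ← first divisor giving 1
The order is 81.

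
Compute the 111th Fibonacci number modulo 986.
784

Matrix identity: Q^n = [[F_(n+1), F_n], [F_n, F_(n-1)]] with Q = [[1,1],[1,0]].
n = 111 = 1101111₂. Square-and-multiply, entries mod 986:
Q^1 = [[1,1],[1,0]]
Q^3 = (Q^1)²·Q = [[3,2],[2,1]]
Q^6 = (Q^3)² = [[13,8],[8,5]]
Q^13 = (Q^6)²·Q = [[377,233],[233,144]]
Q^27 = (Q^13)²·Q = [[319,204],[204,115]]
Q^55 = (Q^27)²·Q = [[203,407],[407,782]]
Q^111 = (Q^55)²·Q = [[377,784],[784,579]]
F_111 mod 986 = Q^111[0][1] = 784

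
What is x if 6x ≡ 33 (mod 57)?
x ≡ 15 (mod 19)

gcd(6, 57) = 3, which divides 33, so solutions exist.
Divide through by 3: 2x ≡ 11 (mod 19).
Find 2^(-1) mod 19 by the extended Euclidean algorithm:
19 = 9 × 2 + 1  ⟹  1 = (1)·19 + (-9)·2
So (-9)·2 ≡ 1 (mod 19), i.e. 2^(-1) ≡ -9 ≡ 10 (mod 19).
x ≡ 10 × 11 = 110 ≡ 15 (mod 19).
Check: 6 × 15 = 90 ≡ 33 (mod 57).
x ≡ 15 (mod 19), giving 3 solutions mod 57.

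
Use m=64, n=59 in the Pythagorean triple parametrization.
(615, 7552, 7577)

Euclid's formula: a = m² - n², b = 2mn, c = m² + n²
m = 64, n = 59
a = 64² - 59² = 4096 - 3481 = 615
b = 2 × 64 × 59 = 7552
c = 64² + 59² = 4096 + 3481 = 7577
Verification: 615² + 7552² = 378225 + 57032704 = 57410929 = 7577² ✓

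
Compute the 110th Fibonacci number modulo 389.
343

Matrix identity: Q^n = [[F_(n+1), F_n], [F_n, F_(n-1)]] with Q = [[1,1],[1,0]].
n = 110 = 1101110₂. Square-and-multiply, entries mod 389:
Q^1 = [[1,1],[1,0]]
Q^3 = (Q^1)²·Q = [[3,2],[2,1]]
Q^6 = (Q^3)² = [[13,8],[8,5]]
Q^13 = (Q^6)²·Q = [[377,233],[233,144]]
Q^27 = (Q^13)²·Q = [[387,362],[362,25]]
Q^55 = (Q^27)²·Q = [[112,344],[344,157]]
Q^110 = (Q^55)² = [[176,343],[343,222]]
F_110 mod 389 = Q^110[0][1] = 343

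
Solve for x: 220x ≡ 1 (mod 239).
88

gcd(220, 239) = 1, so the inverse exists.
Extended Euclidean algorithm on (239, 220):
239 = 1 × 220 + 19  ⟹  19 = (1)·239 + (-1)·220
220 = 11 × 19 + 11  ⟹  11 = (-11)·239 + (12)·220
19 = 1 × 11 + 8  ⟹  8 = (12)·239 + (-13)·220
11 = 1 × 8 + 3  ⟹  3 = (-23)·239 + (25)·220
8 = 2 × 3 + 2  ⟹  2 = (58)·239 + (-63)·220
3 = 1 × 2 + 1  ⟹  1 = (-81)·239 + (88)·220
So (88)·220 ≡ 1 (mod 239), i.e. 220^(-1) ≡ 88 (mod 239).
Check: 220 × 88 = 19360 ≡ 1 (mod 239)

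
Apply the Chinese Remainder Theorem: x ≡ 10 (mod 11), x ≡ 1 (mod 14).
43

Using Chinese Remainder Theorem:
M = 11 × 14 = 154
M1 = 14, M2 = 11
y1 = 14^(-1) mod 11 = 4
y2 = 11^(-1) mod 14 = 9
x = (10×14×4 + 1×11×9) mod 154 = 43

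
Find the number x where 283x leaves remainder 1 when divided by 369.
133

gcd(283, 369) = 1, so the inverse exists.
Extended Euclidean algorithm on (369, 283):
369 = 1 × 283 + 86  ⟹  86 = (1)·369 + (-1)·283
283 = 3 × 86 + 25  ⟹  25 = (-3)·369 + (4)·283
86 = 3 × 25 + 11  ⟹  11 = (10)·369 + (-13)·283
25 = 2 × 11 + 3  ⟹  3 = (-23)·369 + (30)·283
11 = 3 × 3 + 2  ⟹  2 = (79)·369 + (-103)·283
3 = 1 × 2 + 1  ⟹  1 = (-102)·369 + (133)·283
So (133)·283 ≡ 1 (mod 369), i.e. 283^(-1) ≡ 133 (mod 369).
Check: 283 × 133 = 37639 ≡ 1 (mod 369)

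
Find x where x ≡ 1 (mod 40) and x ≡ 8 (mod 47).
1841

Using Chinese Remainder Theorem:
M = 40 × 47 = 1880
M1 = 47, M2 = 40
y1 = 47^(-1) mod 40 = 23
y2 = 40^(-1) mod 47 = 20
x = (1×47×23 + 8×40×20) mod 1880 = 1841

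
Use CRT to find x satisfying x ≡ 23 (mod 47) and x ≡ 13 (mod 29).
1057

Using Chinese Remainder Theorem:
M = 47 × 29 = 1363
M1 = 29, M2 = 47
y1 = 29^(-1) mod 47 = 13
y2 = 47^(-1) mod 29 = 21
x = (23×29×13 + 13×47×21) mod 1363 = 1057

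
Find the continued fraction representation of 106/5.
[21; 5]

Euclidean algorithm steps:
106 = 21 × 5 + 1
5 = 5 × 1 + 0
Continued fraction: [21; 5]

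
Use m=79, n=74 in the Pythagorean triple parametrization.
(765, 11692, 11717)

Euclid's formula: a = m² - n², b = 2mn, c = m² + n²
m = 79, n = 74
a = 79² - 74² = 6241 - 5476 = 765
b = 2 × 79 × 74 = 11692
c = 79² + 74² = 6241 + 5476 = 11717
Verification: 765² + 11692² = 585225 + 136702864 = 137288089 = 11717² ✓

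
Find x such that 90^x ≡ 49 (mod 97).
2

Baby-step giant-step with step n = ⌈√97⌉ = 10.
Baby steps 90^j mod 97 (j:value) for j=0..9: 0:1, 1:90, 2:49, 3:45, 4:73, 5:71, 6:85, 7:84, 8:91, 9:42.
h = 49 is already in the table at j=2, so x = 2.
Check: 90^2 ≡ 49 (mod 97).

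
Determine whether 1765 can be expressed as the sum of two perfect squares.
1² + 42² (a=1, b=42)

Factorization: 1765 = 5 × 353
By Fermat: n is sum of two squares iff every prime p ≡ 3 (mod 4) appears to even power.
All primes ≡ 3 (mod 4) appear to even power.
Search a = 0, 1, 2, … for 1765 - a² a perfect square: first hit at a = 1: 1765 - 1 = 1764 = 42².
1765 = 1² + 42² = 1 + 1764 ✓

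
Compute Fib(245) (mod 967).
654

Matrix identity: Q^n = [[F_(n+1), F_n], [F_n, F_(n-1)]] with Q = [[1,1],[1,0]].
n = 245 = 11110101₂. Square-and-multiply, entries mod 967:
Q^1 = [[1,1],[1,0]]
Q^3 = (Q^1)²·Q = [[3,2],[2,1]]
Q^7 = (Q^3)²·Q = [[21,13],[13,8]]
Q^15 = (Q^7)²·Q = [[20,610],[610,377]]
Q^30 = (Q^15)² = [[205,420],[420,752]]
Q^61 = (Q^30)²·Q = [[518,850],[850,635]]
Q^122 = (Q^61)² = [[616,479],[479,137]]
Q^245 = (Q^122)²·Q = [[650,654],[654,963]]
F_245 mod 967 = Q^245[0][1] = 654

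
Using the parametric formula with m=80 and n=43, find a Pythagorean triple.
(4551, 6880, 8249)

Euclid's formula: a = m² - n², b = 2mn, c = m² + n²
m = 80, n = 43
a = 80² - 43² = 6400 - 1849 = 4551
b = 2 × 80 × 43 = 6880
c = 80² + 43² = 6400 + 1849 = 8249
Verification: 4551² + 6880² = 20711601 + 47334400 = 68046001 = 8249² ✓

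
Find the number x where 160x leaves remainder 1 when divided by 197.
181

gcd(160, 197) = 1, so the inverse exists.
Extended Euclidean algorithm on (197, 160):
197 = 1 × 160 + 37  ⟹  37 = (1)·197 + (-1)·160
160 = 4 × 37 + 12  ⟹  12 = (-4)·197 + (5)·160
37 = 3 × 12 + 1  ⟹  1 = (13)·197 + (-16)·160
So (-16)·160 ≡ 1 (mod 197), i.e. 160^(-1) ≡ -16 ≡ 181 (mod 197).
Check: 160 × 181 = 28960 ≡ 1 (mod 197)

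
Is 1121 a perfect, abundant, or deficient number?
deficient

Proper divisors of 1121: sum = 1 + 19 + 59 = 79
Since 79 < 1121, 1121 is deficient.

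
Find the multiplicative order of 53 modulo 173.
172

173 is prime, so ord(53) divides φ(173) = 172.
Divisors of 172: 1, 2, 4, 43, 86, 172.
Repeated squaring: 53^1 ≡ 53, 53^2 ≡ 41, 53^4 ≡ 124, 53^8 ≡ 152, 53^16 ≡ 95, 53^32 ≡ 29, 53^64 ≡ 149, 53^128 ≡ 57 (mod 173).
Test 53^d mod 173 for each divisor d in increasing order:
53^1 ≡ 53
53^2 ≡ 41
53^4 ≡ 124
53^43 = 53^32·53^8·53^2·53^1 ≡ 93
53^86 = 53^64·53^16·53^4·53^2 ≡ 172
53^172 = 53^128·53^32·53^8·53^4 ≡ 1  ← first divisor giving 1
The order is 172.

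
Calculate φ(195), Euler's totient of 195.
96

195 = 3 × 5 × 13
φ(n) = n × ∏(1 - 1/p) for each prime p dividing n
φ(195) = 195 × (1 - 1/3) × (1 - 1/5) × (1 - 1/13) = 96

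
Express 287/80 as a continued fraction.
[3; 1, 1, 2, 2, 1, 4]

Euclidean algorithm steps:
287 = 3 × 80 + 47
80 = 1 × 47 + 33
47 = 1 × 33 + 14
33 = 2 × 14 + 5
14 = 2 × 5 + 4
5 = 1 × 4 + 1
4 = 4 × 1 + 0
Continued fraction: [3; 1, 1, 2, 2, 1, 4]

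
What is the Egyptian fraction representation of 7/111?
1/16 + 1/1776

Greedy algorithm:
7/111: ceiling(111/7) = 16, use 1/16
1/1776: ceiling(1776/1) = 1776, use 1/1776
Result: 7/111 = 1/16 + 1/1776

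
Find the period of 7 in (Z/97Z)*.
96

97 is prime, so ord(7) divides φ(97) = 96.
Divisors of 96: 1, 2, 3, 4, 6, 8, 12, 16, 24, 32, 48, 96.
Repeated squaring: 7^1 ≡ 7, 7^2 ≡ 49, 7^4 ≡ 73, 7^8 ≡ 91, 7^16 ≡ 36, 7^32 ≡ 35, 7^64 ≡ 61 (mod 97).
Test 7^d mod 97 for each divisor d in increasing order:
7^1 ≡ 7
7^2 ≡ 49
7^3 = 7^2·7^1 ≡ 52
7^4 ≡ 73
7^6 = 7^4·7^2 ≡ 85
7^8 ≡ 91
7^12 = 7^8·7^4 ≡ 47
7^16 ≡ 36
7^24 = 7^16·7^8 ≡ 75
7^32 ≡ 35
7^48 = 7^32·7^16 ≡ 96
7^96 = 7^64·7^32 ≡ 1  ← first divisor giving 1
The order is 96.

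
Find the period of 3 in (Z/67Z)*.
22

67 is prime, so ord(3) divides φ(67) = 66.
Divisors of 66: 1, 2, 3, 6, 11, 22, 33, 66.
Repeated squaring: 3^1 ≡ 3, 3^2 ≡ 9, 3^4 ≡ 14, 3^8 ≡ 62, 3^16 ≡ 25, 3^32 ≡ 22, 3^64 ≡ 15 (mod 67).
Test 3^d mod 67 for each divisor d in increasing order:
3^1 ≡ 3
3^2 ≡ 9
3^3 = 3^2·3^1 ≡ 27
3^6 = 3^4·3^2 ≡ 59
3^11 = 3^8·3^2·3^1 ≡ 66
3^22 = 3^16·3^4·3^2 ≡ 1  ← first divisor giving 1
The order is 22.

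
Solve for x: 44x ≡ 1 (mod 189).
116

gcd(44, 189) = 1, so the inverse exists.
Extended Euclidean algorithm on (189, 44):
189 = 4 × 44 + 13  ⟹  13 = (1)·189 + (-4)·44
44 = 3 × 13 + 5  ⟹  5 = (-3)·189 + (13)·44
13 = 2 × 5 + 3  ⟹  3 = (7)·189 + (-30)·44
5 = 1 × 3 + 2  ⟹  2 = (-10)·189 + (43)·44
3 = 1 × 2 + 1  ⟹  1 = (17)·189 + (-73)·44
So (-73)·44 ≡ 1 (mod 189), i.e. 44^(-1) ≡ -73 ≡ 116 (mod 189).
Check: 44 × 116 = 5104 ≡ 1 (mod 189)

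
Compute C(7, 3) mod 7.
0

Using Lucas' theorem:
Write n=7 and k=3 in base 7:
n in base 7: [1, 0]
k in base 7: [0, 3]
C(7,3) mod 7 = ∏ C(n_i, k_i) mod 7
Digit binomials (mod 7): C(1,0) = 1; C(0,3) = 0 (k_i > n_i)
Product: 1 × 0 = 0 ≡ 0 (mod 7)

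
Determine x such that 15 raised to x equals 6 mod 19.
16

Baby-step giant-step with step n = ⌈√19⌉ = 5.
Baby steps 15^j mod 19 (j:value) for j=0..4: 0:1, 1:15, 2:16, 3:12, 4:9.
Giant-step multiplier: 15^(-5) ≡ 15^(18-5) = 15^13 ≡ 10 (mod 19).
Giant steps γ_i = 6·10^i mod 19: γ_0=6, γ_1=3, γ_2=11, γ_3=15 (in table at j=1).
x = i·n + j = 3·5 + 1 = 16.
Check: 15^16 ≡ 6 (mod 19).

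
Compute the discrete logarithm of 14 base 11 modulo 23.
17

Baby-step giant-step with step n = ⌈√23⌉ = 5.
Baby steps 11^j mod 23 (j:value) for j=0..4: 0:1, 1:11, 2:6, 3:20, 4:13.
Giant-step multiplier: 11^(-5) ≡ 11^(22-5) = 11^17 ≡ 14 (mod 23).
Giant steps γ_i = 14·14^i mod 23: γ_0=14, γ_1=12, γ_2=7, γ_3=6 (in table at j=2).
x = i·n + j = 3·5 + 2 = 17.
Check: 11^17 ≡ 14 (mod 23).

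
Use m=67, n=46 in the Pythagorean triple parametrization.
(2373, 6164, 6605)

Euclid's formula: a = m² - n², b = 2mn, c = m² + n²
m = 67, n = 46
a = 67² - 46² = 4489 - 2116 = 2373
b = 2 × 67 × 46 = 6164
c = 67² + 46² = 4489 + 2116 = 6605
Verification: 2373² + 6164² = 5631129 + 37994896 = 43626025 = 6605² ✓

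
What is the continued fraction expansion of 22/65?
[0; 2, 1, 21]

Euclidean algorithm steps:
22 = 0 × 65 + 22
65 = 2 × 22 + 21
22 = 1 × 21 + 1
21 = 21 × 1 + 0
Continued fraction: [0; 2, 1, 21]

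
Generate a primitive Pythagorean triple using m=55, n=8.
(2961, 880, 3089)

Euclid's formula: a = m² - n², b = 2mn, c = m² + n²
m = 55, n = 8
a = 55² - 8² = 3025 - 64 = 2961
b = 2 × 55 × 8 = 880
c = 55² + 8² = 3025 + 64 = 3089
Verification: 2961² + 880² = 8767521 + 774400 = 9541921 = 3089² ✓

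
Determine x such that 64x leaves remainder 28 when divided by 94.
x ≡ 21 (mod 47)

gcd(64, 94) = 2, which divides 28, so solutions exist.
Divide through by 2: 32x ≡ 14 (mod 47).
Find 32^(-1) mod 47 by the extended Euclidean algorithm:
47 = 1 × 32 + 15  ⟹  15 = (1)·47 + (-1)·32
32 = 2 × 15 + 2  ⟹  2 = (-2)·47 + (3)·32
15 = 7 × 2 + 1  ⟹  1 = (15)·47 + (-22)·32
So (-22)·32 ≡ 1 (mod 47), i.e. 32^(-1) ≡ -22 ≡ 25 (mod 47).
x ≡ 25 × 14 = 350 ≡ 21 (mod 47).
Check: 64 × 21 = 1344 ≡ 28 (mod 94).
x ≡ 21 (mod 47), giving 2 solutions mod 94.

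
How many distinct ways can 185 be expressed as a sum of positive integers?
1071823774337

p(n) counts ways to write n as a sum of positive integers (order ignored).
Euler's pentagonal recurrence: p(k) = p(k-1) + p(k-2) - p(k-5) - p(k-7) + p(k-12) + p(k-15) - ... (offsets j(3j∓1)/2, signs ++--, p(0)=1, p(<0)=0).
DP table for k = 0..184: p(0)=1, p(1)=1, p(2)=2, p(3)=3, p(4)=5, p(5)=7, p(6)=11, p(7)=15, p(8)=22, p(9)=30, p(10)=42, p(11)=56, p(12)=77, p(13)=101, p(14)=135, p(15)=176, p(16)=231, p(17)=297, p(18)=385, p(19)=490, p(20)=627, p(21)=792, p(22)=1002, p(23)=1255, p(24)=1575, p(25)=1958, p(26)=2436, p(27)=3010, p(28)=3718, p(29)=4565, p(30)=5604, p(31)=6842, p(32)=8349, p(33)=10143, p(34)=12310, p(35)=14883, p(36)=17977, p(37)=21637, p(38)=26015, p(39)=31185, p(40)=37338, p(41)=44583, p(42)=53174, p(43)=63261, p(44)=75175, p(45)=89134, p(46)=105558, p(47)=124754, p(48)=147273, p(49)=173525, p(50)=204226, p(51)=239943, p(52)=281589, p(53)=329931, p(54)=386155, p(55)=451276, p(56)=526823, p(57)=614154, p(58)=715220, p(59)=831820, p(60)=966467, p(61)=1121505, p(62)=1300156, p(63)=1505499, p(64)=1741630, p(65)=2012558, p(66)=2323520, p(67)=2679689, p(68)=3087735, p(69)=3554345, p(70)=4087968, p(71)=4697205, p(72)=5392783, p(73)=6185689, p(74)=7089500, p(75)=8118264, p(76)=9289091, p(77)=10619863, p(78)=12132164, p(79)=13848650, p(80)=15796476, p(81)=18004327, p(82)=20506255, p(83)=23338469, p(84)=26543660, p(85)=30167357, p(86)=34262962, p(87)=38887673, p(88)=44108109, p(89)=49995925, p(90)=56634173, p(91)=64112359, p(92)=72533807, p(93)=82010177, p(94)=92669720, p(95)=104651419, p(96)=118114304, p(97)=133230930, p(98)=150198136, p(99)=169229875, p(100)=190569292, p(101)=214481126, p(102)=241265379, p(103)=271248950, p(104)=304801365, p(105)=342325709, p(106)=384276336, p(107)=431149389, p(108)=483502844, p(109)=541946240, p(110)=607163746, p(111)=679903203, p(112)=761002156, p(113)=851376628, p(114)=952050665, p(115)=1064144451, p(116)=1188908248, p(117)=1327710076, p(118)=1482074143, p(119)=1653668665, p(120)=1844349560, p(121)=2056148051, p(122)=2291320912, p(123)=2552338241, p(124)=2841940500, p(125)=3163127352, p(126)=3519222692, p(127)=3913864295, p(128)=4351078600, p(129)=4835271870, p(130)=5371315400, p(131)=5964539504, p(132)=6620830889, p(133)=7346629512, p(134)=8149040695, p(135)=9035836076, p(136)=10015581680, p(137)=11097645016, p(138)=12292341831, p(139)=13610949895, p(140)=15065878135, p(141)=16670689208, p(142)=18440293320, p(143)=20390982757, p(144)=22540654445, p(145)=24908858009, p(146)=27517052599, p(147)=30388671978, p(148)=33549419497, p(149)=37027355200, p(150)=40853235313, p(151)=45060624582, p(152)=49686288421, p(153)=54770336324, p(154)=60356673280, p(155)=66493182097, p(156)=73232243759, p(157)=80630964769, p(158)=88751778802, p(159)=97662728555, p(160)=107438159466, p(161)=118159068427, p(162)=129913904637, p(163)=142798995930, p(164)=156919475295, p(165)=172389800255, p(166)=189334822579, p(167)=207890420102, p(168)=228204732751, p(169)=250438925115, p(170)=274768617130, p(171)=301384802048, p(172)=330495499613, p(173)=362326859895, p(174)=397125074750, p(175)=435157697830, p(176)=476715857290, p(177)=522115831195, p(178)=571701605655, p(179)=625846753120, p(180)=684957390936, p(181)=749474411781, p(182)=819876908323, p(183)=896684817527, p(184)=980462880430.
Final step: p(185) = p(184) + p(183) - p(180) - p(178) + p(173) + p(170) - p(163) - p(159) + p(150) + p(145) - p(134) - p(128) + p(115) + p(108) - p(93) - p(85) + p(68) + p(59) - p(40) - p(30) + p(9)
= 980462880430 + 896684817527 - 684957390936 - 571701605655 + 362326859895 + 274768617130 - 142798995930 - 97662728555 + 40853235313 + 24908858009 - 8149040695 - 4351078600 + 1064144451 + 483502844 - 82010177 - 30167357 + 3087735 + 831820 - 37338 - 5604 + 30
= 1071823774337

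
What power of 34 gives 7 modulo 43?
7

Baby-step giant-step with step n = ⌈√43⌉ = 7.
Baby steps 34^j mod 43 (j:value) for j=0..6: 0:1, 1:34, 2:38, 3:2, 4:25, 5:33, 6:4.
Giant-step multiplier: 34^(-7) ≡ 34^(42-7) = 34^35 ≡ 37 (mod 43).
Giant steps γ_i = 7·37^i mod 43: γ_0=7, γ_1=1 (in table at j=0).
x = i·n + j = 1·7 + 0 = 7.
Check: 34^7 ≡ 7 (mod 43).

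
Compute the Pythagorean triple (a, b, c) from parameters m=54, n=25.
(2291, 2700, 3541)

Euclid's formula: a = m² - n², b = 2mn, c = m² + n²
m = 54, n = 25
a = 54² - 25² = 2916 - 625 = 2291
b = 2 × 54 × 25 = 2700
c = 54² + 25² = 2916 + 625 = 3541
Verification: 2291² + 2700² = 5248681 + 7290000 = 12538681 = 3541² ✓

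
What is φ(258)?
84

258 = 2 × 3 × 43
φ(n) = n × ∏(1 - 1/p) for each prime p dividing n
φ(258) = 258 × (1 - 1/2) × (1 - 1/3) × (1 - 1/43) = 84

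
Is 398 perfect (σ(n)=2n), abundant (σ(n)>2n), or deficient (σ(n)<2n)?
deficient

Proper divisors of 398: sum = 1 + 2 + 199 = 202
Since 202 < 398, 398 is deficient.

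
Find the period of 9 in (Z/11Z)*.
5

11 is prime, so ord(9) divides φ(11) = 10.
Divisors of 10: 1, 2, 5, 10.
Repeated squaring: 9^1 ≡ 9, 9^2 ≡ 4, 9^4 ≡ 5, 9^8 ≡ 3 (mod 11).
Test 9^d mod 11 for each divisor d in increasing order:
9^1 ≡ 9
9^2 ≡ 4
9^5 = 9^4·9^1 ≡ 1  ← first divisor giving 1
The order is 5.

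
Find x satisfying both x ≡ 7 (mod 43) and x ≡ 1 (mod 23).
93

Using Chinese Remainder Theorem:
M = 43 × 23 = 989
M1 = 23, M2 = 43
y1 = 23^(-1) mod 43 = 15
y2 = 43^(-1) mod 23 = 15
x = (7×23×15 + 1×43×15) mod 989 = 93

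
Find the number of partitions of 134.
8149040695

p(n) counts ways to write n as a sum of positive integers (order ignored).
Euler's pentagonal recurrence: p(k) = p(k-1) + p(k-2) - p(k-5) - p(k-7) + p(k-12) + p(k-15) - ... (offsets j(3j∓1)/2, signs ++--, p(0)=1, p(<0)=0).
DP table for k = 0..133: p(0)=1, p(1)=1, p(2)=2, p(3)=3, p(4)=5, p(5)=7, p(6)=11, p(7)=15, p(8)=22, p(9)=30, p(10)=42, p(11)=56, p(12)=77, p(13)=101, p(14)=135, p(15)=176, p(16)=231, p(17)=297, p(18)=385, p(19)=490, p(20)=627, p(21)=792, p(22)=1002, p(23)=1255, p(24)=1575, p(25)=1958, p(26)=2436, p(27)=3010, p(28)=3718, p(29)=4565, p(30)=5604, p(31)=6842, p(32)=8349, p(33)=10143, p(34)=12310, p(35)=14883, p(36)=17977, p(37)=21637, p(38)=26015, p(39)=31185, p(40)=37338, p(41)=44583, p(42)=53174, p(43)=63261, p(44)=75175, p(45)=89134, p(46)=105558, p(47)=124754, p(48)=147273, p(49)=173525, p(50)=204226, p(51)=239943, p(52)=281589, p(53)=329931, p(54)=386155, p(55)=451276, p(56)=526823, p(57)=614154, p(58)=715220, p(59)=831820, p(60)=966467, p(61)=1121505, p(62)=1300156, p(63)=1505499, p(64)=1741630, p(65)=2012558, p(66)=2323520, p(67)=2679689, p(68)=3087735, p(69)=3554345, p(70)=4087968, p(71)=4697205, p(72)=5392783, p(73)=6185689, p(74)=7089500, p(75)=8118264, p(76)=9289091, p(77)=10619863, p(78)=12132164, p(79)=13848650, p(80)=15796476, p(81)=18004327, p(82)=20506255, p(83)=23338469, p(84)=26543660, p(85)=30167357, p(86)=34262962, p(87)=38887673, p(88)=44108109, p(89)=49995925, p(90)=56634173, p(91)=64112359, p(92)=72533807, p(93)=82010177, p(94)=92669720, p(95)=104651419, p(96)=118114304, p(97)=133230930, p(98)=150198136, p(99)=169229875, p(100)=190569292, p(101)=214481126, p(102)=241265379, p(103)=271248950, p(104)=304801365, p(105)=342325709, p(106)=384276336, p(107)=431149389, p(108)=483502844, p(109)=541946240, p(110)=607163746, p(111)=679903203, p(112)=761002156, p(113)=851376628, p(114)=952050665, p(115)=1064144451, p(116)=1188908248, p(117)=1327710076, p(118)=1482074143, p(119)=1653668665, p(120)=1844349560, p(121)=2056148051, p(122)=2291320912, p(123)=2552338241, p(124)=2841940500, p(125)=3163127352, p(126)=3519222692, p(127)=3913864295, p(128)=4351078600, p(129)=4835271870, p(130)=5371315400, p(131)=5964539504, p(132)=6620830889, p(133)=7346629512.
Final step: p(134) = p(133) + p(132) - p(129) - p(127) + p(122) + p(119) - p(112) - p(108) + p(99) + p(94) - p(83) - p(77) + p(64) + p(57) - p(42) - p(34) + p(17) + p(8)
= 7346629512 + 6620830889 - 4835271870 - 3913864295 + 2291320912 + 1653668665 - 761002156 - 483502844 + 169229875 + 92669720 - 23338469 - 10619863 + 1741630 + 614154 - 53174 - 12310 + 297 + 22
= 8149040695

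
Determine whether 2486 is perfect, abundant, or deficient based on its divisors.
deficient

Proper divisors of 2486: sum = 1 + 2 + 11 + 22 + 113 + 226 + 1243 = 1618
Since 1618 < 2486, 2486 is deficient.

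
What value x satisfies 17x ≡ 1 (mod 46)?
19

gcd(17, 46) = 1, so the inverse exists.
Extended Euclidean algorithm on (46, 17):
46 = 2 × 17 + 12  ⟹  12 = (1)·46 + (-2)·17
17 = 1 × 12 + 5  ⟹  5 = (-1)·46 + (3)·17
12 = 2 × 5 + 2  ⟹  2 = (3)·46 + (-8)·17
5 = 2 × 2 + 1  ⟹  1 = (-7)·46 + (19)·17
So (19)·17 ≡ 1 (mod 46), i.e. 17^(-1) ≡ 19 (mod 46).
Check: 17 × 19 = 323 ≡ 1 (mod 46)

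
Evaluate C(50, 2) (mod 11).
4

Using Lucas' theorem:
Write n=50 and k=2 in base 11:
n in base 11: [4, 6]
k in base 11: [0, 2]
C(50,2) mod 11 = ∏ C(n_i, k_i) mod 11
Digit binomials (mod 11): C(4,0) = 1; C(6,2) = 15 ≡ 4
Product: 1 × 4 = 4 ≡ 4 (mod 11)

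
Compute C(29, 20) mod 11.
0

Using Lucas' theorem:
Write n=29 and k=20 in base 11:
n in base 11: [2, 7]
k in base 11: [1, 9]
C(29,20) mod 11 = ∏ C(n_i, k_i) mod 11
Digit binomials (mod 11): C(2,1) = 2; C(7,9) = 0 (k_i > n_i)
Product: 2 × 0 = 0 ≡ 0 (mod 11)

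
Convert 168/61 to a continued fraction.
[2; 1, 3, 15]

Euclidean algorithm steps:
168 = 2 × 61 + 46
61 = 1 × 46 + 15
46 = 3 × 15 + 1
15 = 15 × 1 + 0
Continued fraction: [2; 1, 3, 15]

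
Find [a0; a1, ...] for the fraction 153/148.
[1; 29, 1, 1, 2]

Euclidean algorithm steps:
153 = 1 × 148 + 5
148 = 29 × 5 + 3
5 = 1 × 3 + 2
3 = 1 × 2 + 1
2 = 2 × 1 + 0
Continued fraction: [1; 29, 1, 1, 2]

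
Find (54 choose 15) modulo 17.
0

Using Lucas' theorem:
Write n=54 and k=15 in base 17:
n in base 17: [3, 3]
k in base 17: [0, 15]
C(54,15) mod 17 = ∏ C(n_i, k_i) mod 17
Digit binomials (mod 17): C(3,0) = 1; C(3,15) = 0 (k_i > n_i)
Product: 1 × 0 = 0 ≡ 0 (mod 17)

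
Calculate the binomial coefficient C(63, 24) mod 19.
18

Using Lucas' theorem:
Write n=63 and k=24 in base 19:
n in base 19: [3, 6]
k in base 19: [1, 5]
C(63,24) mod 19 = ∏ C(n_i, k_i) mod 19
Digit binomials (mod 19): C(3,1) = 3; C(6,5) = 6
Product: 3 × 6 = 18 ≡ 18 (mod 19)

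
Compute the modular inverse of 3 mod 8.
3

gcd(3, 8) = 1, so the inverse exists.
Extended Euclidean algorithm on (8, 3):
8 = 2 × 3 + 2  ⟹  2 = (1)·8 + (-2)·3
3 = 1 × 2 + 1  ⟹  1 = (-1)·8 + (3)·3
So (3)·3 ≡ 1 (mod 8), i.e. 3^(-1) ≡ 3 (mod 8).
Check: 3 × 3 = 9 ≡ 1 (mod 8)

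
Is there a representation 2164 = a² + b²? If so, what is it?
20² + 42² (a=20, b=42)

Factorization: 2164 = 2^2 × 541
By Fermat: n is sum of two squares iff every prime p ≡ 3 (mod 4) appears to even power.
All primes ≡ 3 (mod 4) appear to even power.
Search a = 0, 1, 2, … for 2164 - a² a perfect square: first hit at a = 20: 2164 - 400 = 1764 = 42².
2164 = 20² + 42² = 400 + 1764 ✓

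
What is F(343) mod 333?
184

Matrix identity: Q^n = [[F_(n+1), F_n], [F_n, F_(n-1)]] with Q = [[1,1],[1,0]].
n = 343 = 101010111₂. Square-and-multiply, entries mod 333:
Q^1 = [[1,1],[1,0]]
Q^2 = (Q^1)² = [[2,1],[1,1]]
Q^5 = (Q^2)²·Q = [[8,5],[5,3]]
Q^10 = (Q^5)² = [[89,55],[55,34]]
Q^21 = (Q^10)²·Q = [[62,290],[290,105]]
Q^42 = (Q^21)² = [[32,145],[145,220]]
Q^85 = (Q^42)²·Q = [[314,71],[71,243]]
Q^171 = (Q^85)²·Q = [[327,74],[74,253]]
Q^343 = (Q^171)²·Q = [[147,184],[184,296]]
F_343 mod 333 = Q^343[0][1] = 184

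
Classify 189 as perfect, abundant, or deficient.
deficient

Proper divisors of 189: sum = 1 + 3 + 7 + 9 + 21 + 27 + 63 = 131
Since 131 < 189, 189 is deficient.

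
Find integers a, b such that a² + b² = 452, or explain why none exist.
14² + 16² (a=14, b=16)

Factorization: 452 = 2^2 × 113
By Fermat: n is sum of two squares iff every prime p ≡ 3 (mod 4) appears to even power.
All primes ≡ 3 (mod 4) appear to even power.
Search a = 0, 1, 2, … for 452 - a² a perfect square: first hit at a = 14: 452 - 196 = 256 = 16².
452 = 14² + 16² = 196 + 256 ✓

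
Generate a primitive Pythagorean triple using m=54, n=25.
(2291, 2700, 3541)

Euclid's formula: a = m² - n², b = 2mn, c = m² + n²
m = 54, n = 25
a = 54² - 25² = 2916 - 625 = 2291
b = 2 × 54 × 25 = 2700
c = 54² + 25² = 2916 + 625 = 3541
Verification: 2291² + 2700² = 5248681 + 7290000 = 12538681 = 3541² ✓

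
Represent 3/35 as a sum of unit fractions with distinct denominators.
1/12 + 1/420

Greedy algorithm:
3/35: ceiling(35/3) = 12, use 1/12
1/420: ceiling(420/1) = 420, use 1/420
Result: 3/35 = 1/12 + 1/420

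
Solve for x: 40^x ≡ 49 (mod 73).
66

Baby-step giant-step with step n = ⌈√73⌉ = 9.
Baby steps 40^j mod 73 (j:value) for j=0..8: 0:1, 1:40, 2:67, 3:52, 4:36, 5:53, 6:3, 7:47, 8:55.
Giant-step multiplier: 40^(-9) ≡ 40^(72-9) = 40^63 ≡ 22 (mod 73).
Giant steps γ_i = 49·22^i mod 73: γ_0=49, γ_1=56, γ_2=64, γ_3=21, γ_4=24, γ_5=17, γ_6=9, γ_7=52 (in table at j=3).
x = i·n + j = 7·9 + 3 = 66.
Check: 40^66 ≡ 49 (mod 73).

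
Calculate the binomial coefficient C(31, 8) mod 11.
9

Using Lucas' theorem:
Write n=31 and k=8 in base 11:
n in base 11: [2, 9]
k in base 11: [0, 8]
C(31,8) mod 11 = ∏ C(n_i, k_i) mod 11
Digit binomials (mod 11): C(2,0) = 1; C(9,8) = 9
Product: 1 × 9 = 9 ≡ 9 (mod 11)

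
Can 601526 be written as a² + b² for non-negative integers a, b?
Not possible

Factorization: 601526 = 2 × 67^3
By Fermat: n is sum of two squares iff every prime p ≡ 3 (mod 4) appears to even power.
Prime(s) ≡ 3 (mod 4) with odd exponent: [(67, 3)]
Therefore 601526 cannot be expressed as a² + b².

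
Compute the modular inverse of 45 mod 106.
33

gcd(45, 106) = 1, so the inverse exists.
Extended Euclidean algorithm on (106, 45):
106 = 2 × 45 + 16  ⟹  16 = (1)·106 + (-2)·45
45 = 2 × 16 + 13  ⟹  13 = (-2)·106 + (5)·45
16 = 1 × 13 + 3  ⟹  3 = (3)·106 + (-7)·45
13 = 4 × 3 + 1  ⟹  1 = (-14)·106 + (33)·45
So (33)·45 ≡ 1 (mod 106), i.e. 45^(-1) ≡ 33 (mod 106).
Check: 45 × 33 = 1485 ≡ 1 (mod 106)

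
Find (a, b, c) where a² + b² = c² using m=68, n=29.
(3783, 3944, 5465)

Euclid's formula: a = m² - n², b = 2mn, c = m² + n²
m = 68, n = 29
a = 68² - 29² = 4624 - 841 = 3783
b = 2 × 68 × 29 = 3944
c = 68² + 29² = 4624 + 841 = 5465
Verification: 3783² + 3944² = 14311089 + 15555136 = 29866225 = 5465² ✓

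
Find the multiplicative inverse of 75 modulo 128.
99

gcd(75, 128) = 1, so the inverse exists.
Extended Euclidean algorithm on (128, 75):
128 = 1 × 75 + 53  ⟹  53 = (1)·128 + (-1)·75
75 = 1 × 53 + 22  ⟹  22 = (-1)·128 + (2)·75
53 = 2 × 22 + 9  ⟹  9 = (3)·128 + (-5)·75
22 = 2 × 9 + 4  ⟹  4 = (-7)·128 + (12)·75
9 = 2 × 4 + 1  ⟹  1 = (17)·128 + (-29)·75
So (-29)·75 ≡ 1 (mod 128), i.e. 75^(-1) ≡ -29 ≡ 99 (mod 128).
Check: 75 × 99 = 7425 ≡ 1 (mod 128)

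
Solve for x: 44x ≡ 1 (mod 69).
11

gcd(44, 69) = 1, so the inverse exists.
Extended Euclidean algorithm on (69, 44):
69 = 1 × 44 + 25  ⟹  25 = (1)·69 + (-1)·44
44 = 1 × 25 + 19  ⟹  19 = (-1)·69 + (2)·44
25 = 1 × 19 + 6  ⟹  6 = (2)·69 + (-3)·44
19 = 3 × 6 + 1  ⟹  1 = (-7)·69 + (11)·44
So (11)·44 ≡ 1 (mod 69), i.e. 44^(-1) ≡ 11 (mod 69).
Check: 44 × 11 = 484 ≡ 1 (mod 69)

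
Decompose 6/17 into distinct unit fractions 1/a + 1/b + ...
1/3 + 1/51

Greedy algorithm:
6/17: ceiling(17/6) = 3, use 1/3
1/51: ceiling(51/1) = 51, use 1/51
Result: 6/17 = 1/3 + 1/51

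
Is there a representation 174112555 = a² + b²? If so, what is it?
Not possible

Factorization: 174112555 = 5 × 17 × 127^3
By Fermat: n is sum of two squares iff every prime p ≡ 3 (mod 4) appears to even power.
Prime(s) ≡ 3 (mod 4) with odd exponent: [(127, 3)]
Therefore 174112555 cannot be expressed as a² + b².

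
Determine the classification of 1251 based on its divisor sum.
deficient

Proper divisors of 1251: sum = 1 + 3 + 9 + 139 + 417 = 569
Since 569 < 1251, 1251 is deficient.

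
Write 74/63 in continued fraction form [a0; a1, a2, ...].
[1; 5, 1, 2, 1, 2]

Euclidean algorithm steps:
74 = 1 × 63 + 11
63 = 5 × 11 + 8
11 = 1 × 8 + 3
8 = 2 × 3 + 2
3 = 1 × 2 + 1
2 = 2 × 1 + 0
Continued fraction: [1; 5, 1, 2, 1, 2]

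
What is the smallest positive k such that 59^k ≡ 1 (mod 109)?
108

109 is prime, so ord(59) divides φ(109) = 108.
Divisors of 108: 1, 2, 3, 4, 6, 9, 12, 18, 27, 36, 54, 108.
Repeated squaring: 59^1 ≡ 59, 59^2 ≡ 102, 59^4 ≡ 49, 59^8 ≡ 3, 59^16 ≡ 9, 59^32 ≡ 81, 59^64 ≡ 21 (mod 109).
Test 59^d mod 109 for each divisor d in increasing order:
59^1 ≡ 59
59^2 ≡ 102
59^3 = 59^2·59^1 ≡ 23
59^4 ≡ 49
59^6 = 59^4·59^2 ≡ 93
59^9 = 59^8·59^1 ≡ 68
59^12 = 59^8·59^4 ≡ 38
59^18 = 59^16·59^2 ≡ 46
59^27 = 59^16·59^8·59^2·59^1 ≡ 76
59^36 = 59^32·59^4 ≡ 45
59^54 = 59^32·59^16·59^4·59^2 ≡ 108
59^108 = 59^64·59^32·59^8·59^4 ≡ 1  ← first divisor giving 1
The order is 108.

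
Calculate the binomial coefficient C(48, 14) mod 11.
5

Using Lucas' theorem:
Write n=48 and k=14 in base 11:
n in base 11: [4, 4]
k in base 11: [1, 3]
C(48,14) mod 11 = ∏ C(n_i, k_i) mod 11
Digit binomials (mod 11): C(4,1) = 4; C(4,3) = 4
Product: 4 × 4 = 16 ≡ 5 (mod 11)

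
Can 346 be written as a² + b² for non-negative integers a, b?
11² + 15² (a=11, b=15)

Factorization: 346 = 2 × 173
By Fermat: n is sum of two squares iff every prime p ≡ 3 (mod 4) appears to even power.
All primes ≡ 3 (mod 4) appear to even power.
Search a = 0, 1, 2, … for 346 - a² a perfect square: first hit at a = 11: 346 - 121 = 225 = 15².
346 = 11² + 15² = 121 + 225 ✓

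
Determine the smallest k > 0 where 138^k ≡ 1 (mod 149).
148

149 is prime, so ord(138) divides φ(149) = 148.
Divisors of 148: 1, 2, 4, 37, 74, 148.
Repeated squaring: 138^1 ≡ 138, 138^2 ≡ 121, 138^4 ≡ 39, 138^8 ≡ 31, 138^16 ≡ 67, 138^32 ≡ 19, 138^64 ≡ 63, 138^128 ≡ 95 (mod 149).
Test 138^d mod 149 for each divisor d in increasing order:
138^1 ≡ 138
138^2 ≡ 121
138^4 ≡ 39
138^37 = 138^32·138^4·138^1 ≡ 44
138^74 = 138^64·138^8·138^2 ≡ 148
138^148 = 138^128·138^16·138^4 ≡ 1  ← first divisor giving 1
The order is 148.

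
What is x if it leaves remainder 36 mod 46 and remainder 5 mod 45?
680

Using Chinese Remainder Theorem:
M = 46 × 45 = 2070
M1 = 45, M2 = 46
y1 = 45^(-1) mod 46 = 45
y2 = 46^(-1) mod 45 = 1
x = (36×45×45 + 5×46×1) mod 2070 = 680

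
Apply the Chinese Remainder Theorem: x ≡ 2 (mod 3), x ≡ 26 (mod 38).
26

Using Chinese Remainder Theorem:
M = 3 × 38 = 114
M1 = 38, M2 = 3
y1 = 38^(-1) mod 3 = 2
y2 = 3^(-1) mod 38 = 13
x = (2×38×2 + 26×3×13) mod 114 = 26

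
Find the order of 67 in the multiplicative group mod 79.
13

79 is prime, so ord(67) divides φ(79) = 78.
Divisors of 78: 1, 2, 3, 6, 13, 26, 39, 78.
Repeated squaring: 67^1 ≡ 67, 67^2 ≡ 65, 67^4 ≡ 38, 67^8 ≡ 22, 67^16 ≡ 10, 67^32 ≡ 21, 67^64 ≡ 46 (mod 79).
Test 67^d mod 79 for each divisor d in increasing order:
67^1 ≡ 67
67^2 ≡ 65
67^3 = 67^2·67^1 ≡ 10
67^6 = 67^4·67^2 ≡ 21
67^13 = 67^8·67^4·67^1 ≡ 1  ← first divisor giving 1
The order is 13.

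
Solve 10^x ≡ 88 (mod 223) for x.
61

Baby-step giant-step with step n = ⌈√223⌉ = 15.
Baby steps 10^j mod 223 (j:value) for j=0..14: 0:1, 1:10, 2:100, 3:108, 4:188, 5:96, 6:68, 7:11, 8:110, 9:208, 10:73, 11:61, 12:164, 13:79, 14:121.
Giant-step multiplier: 10^(-15) ≡ 10^(222-15) = 10^207 ≡ 54 (mod 223).
Giant steps γ_i = 88·54^i mod 223: γ_0=88, γ_1=69, γ_2=158, γ_3=58, γ_4=10 (in table at j=1).
x = i·n + j = 4·15 + 1 = 61.
Check: 10^61 ≡ 88 (mod 223).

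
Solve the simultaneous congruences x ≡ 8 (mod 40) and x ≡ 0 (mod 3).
48

Using Chinese Remainder Theorem:
M = 40 × 3 = 120
M1 = 3, M2 = 40
y1 = 3^(-1) mod 40 = 27
y2 = 40^(-1) mod 3 = 1
x = (8×3×27 + 0×40×1) mod 120 = 48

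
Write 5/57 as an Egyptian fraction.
1/12 + 1/228

Greedy algorithm:
5/57: ceiling(57/5) = 12, use 1/12
1/228: ceiling(228/1) = 228, use 1/228
Result: 5/57 = 1/12 + 1/228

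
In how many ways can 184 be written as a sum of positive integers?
980462880430

p(n) counts ways to write n as a sum of positive integers (order ignored).
Euler's pentagonal recurrence: p(k) = p(k-1) + p(k-2) - p(k-5) - p(k-7) + p(k-12) + p(k-15) - ... (offsets j(3j∓1)/2, signs ++--, p(0)=1, p(<0)=0).
DP table for k = 0..183: p(0)=1, p(1)=1, p(2)=2, p(3)=3, p(4)=5, p(5)=7, p(6)=11, p(7)=15, p(8)=22, p(9)=30, p(10)=42, p(11)=56, p(12)=77, p(13)=101, p(14)=135, p(15)=176, p(16)=231, p(17)=297, p(18)=385, p(19)=490, p(20)=627, p(21)=792, p(22)=1002, p(23)=1255, p(24)=1575, p(25)=1958, p(26)=2436, p(27)=3010, p(28)=3718, p(29)=4565, p(30)=5604, p(31)=6842, p(32)=8349, p(33)=10143, p(34)=12310, p(35)=14883, p(36)=17977, p(37)=21637, p(38)=26015, p(39)=31185, p(40)=37338, p(41)=44583, p(42)=53174, p(43)=63261, p(44)=75175, p(45)=89134, p(46)=105558, p(47)=124754, p(48)=147273, p(49)=173525, p(50)=204226, p(51)=239943, p(52)=281589, p(53)=329931, p(54)=386155, p(55)=451276, p(56)=526823, p(57)=614154, p(58)=715220, p(59)=831820, p(60)=966467, p(61)=1121505, p(62)=1300156, p(63)=1505499, p(64)=1741630, p(65)=2012558, p(66)=2323520, p(67)=2679689, p(68)=3087735, p(69)=3554345, p(70)=4087968, p(71)=4697205, p(72)=5392783, p(73)=6185689, p(74)=7089500, p(75)=8118264, p(76)=9289091, p(77)=10619863, p(78)=12132164, p(79)=13848650, p(80)=15796476, p(81)=18004327, p(82)=20506255, p(83)=23338469, p(84)=26543660, p(85)=30167357, p(86)=34262962, p(87)=38887673, p(88)=44108109, p(89)=49995925, p(90)=56634173, p(91)=64112359, p(92)=72533807, p(93)=82010177, p(94)=92669720, p(95)=104651419, p(96)=118114304, p(97)=133230930, p(98)=150198136, p(99)=169229875, p(100)=190569292, p(101)=214481126, p(102)=241265379, p(103)=271248950, p(104)=304801365, p(105)=342325709, p(106)=384276336, p(107)=431149389, p(108)=483502844, p(109)=541946240, p(110)=607163746, p(111)=679903203, p(112)=761002156, p(113)=851376628, p(114)=952050665, p(115)=1064144451, p(116)=1188908248, p(117)=1327710076, p(118)=1482074143, p(119)=1653668665, p(120)=1844349560, p(121)=2056148051, p(122)=2291320912, p(123)=2552338241, p(124)=2841940500, p(125)=3163127352, p(126)=3519222692, p(127)=3913864295, p(128)=4351078600, p(129)=4835271870, p(130)=5371315400, p(131)=5964539504, p(132)=6620830889, p(133)=7346629512, p(134)=8149040695, p(135)=9035836076, p(136)=10015581680, p(137)=11097645016, p(138)=12292341831, p(139)=13610949895, p(140)=15065878135, p(141)=16670689208, p(142)=18440293320, p(143)=20390982757, p(144)=22540654445, p(145)=24908858009, p(146)=27517052599, p(147)=30388671978, p(148)=33549419497, p(149)=37027355200, p(150)=40853235313, p(151)=45060624582, p(152)=49686288421, p(153)=54770336324, p(154)=60356673280, p(155)=66493182097, p(156)=73232243759, p(157)=80630964769, p(158)=88751778802, p(159)=97662728555, p(160)=107438159466, p(161)=118159068427, p(162)=129913904637, p(163)=142798995930, p(164)=156919475295, p(165)=172389800255, p(166)=189334822579, p(167)=207890420102, p(168)=228204732751, p(169)=250438925115, p(170)=274768617130, p(171)=301384802048, p(172)=330495499613, p(173)=362326859895, p(174)=397125074750, p(175)=435157697830, p(176)=476715857290, p(177)=522115831195, p(178)=571701605655, p(179)=625846753120, p(180)=684957390936, p(181)=749474411781, p(182)=819876908323, p(183)=896684817527.
Final step: p(184) = p(183) + p(182) - p(179) - p(177) + p(172) + p(169) - p(162) - p(158) + p(149) + p(144) - p(133) - p(127) + p(114) + p(107) - p(92) - p(84) + p(67) + p(58) - p(39) - p(29) + p(8)
= 896684817527 + 819876908323 - 625846753120 - 522115831195 + 330495499613 + 250438925115 - 129913904637 - 88751778802 + 37027355200 + 22540654445 - 7346629512 - 3913864295 + 952050665 + 431149389 - 72533807 - 26543660 + 2679689 + 715220 - 31185 - 4565 + 22
= 980462880430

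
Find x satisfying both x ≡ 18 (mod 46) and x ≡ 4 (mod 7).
18

Using Chinese Remainder Theorem:
M = 46 × 7 = 322
M1 = 7, M2 = 46
y1 = 7^(-1) mod 46 = 33
y2 = 46^(-1) mod 7 = 2
x = (18×7×33 + 4×46×2) mod 322 = 18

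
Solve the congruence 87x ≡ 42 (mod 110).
x ≡ 46 (mod 110)

gcd(87, 110) = 1, which divides 42, so solutions exist.
Find 87^(-1) mod 110 by the extended Euclidean algorithm:
110 = 1 × 87 + 23  ⟹  23 = (1)·110 + (-1)·87
87 = 3 × 23 + 18  ⟹  18 = (-3)·110 + (4)·87
23 = 1 × 18 + 5  ⟹  5 = (4)·110 + (-5)·87
18 = 3 × 5 + 3  ⟹  3 = (-15)·110 + (19)·87
5 = 1 × 3 + 2  ⟹  2 = (19)·110 + (-24)·87
3 = 1 × 2 + 1  ⟹  1 = (-34)·110 + (43)·87
So (43)·87 ≡ 1 (mod 110), i.e. 87^(-1) ≡ 43 (mod 110).
x ≡ 43 × 42 = 1806 ≡ 46 (mod 110).
Check: 87 × 46 = 4002 ≡ 42 (mod 110).
Unique solution: x ≡ 46 (mod 110)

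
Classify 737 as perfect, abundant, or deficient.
deficient

Proper divisors of 737: sum = 1 + 11 + 67 = 79
Since 79 < 737, 737 is deficient.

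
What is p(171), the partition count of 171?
301384802048

p(n) counts ways to write n as a sum of positive integers (order ignored).
Euler's pentagonal recurrence: p(k) = p(k-1) + p(k-2) - p(k-5) - p(k-7) + p(k-12) + p(k-15) - ... (offsets j(3j∓1)/2, signs ++--, p(0)=1, p(<0)=0).
DP table for k = 0..170: p(0)=1, p(1)=1, p(2)=2, p(3)=3, p(4)=5, p(5)=7, p(6)=11, p(7)=15, p(8)=22, p(9)=30, p(10)=42, p(11)=56, p(12)=77, p(13)=101, p(14)=135, p(15)=176, p(16)=231, p(17)=297, p(18)=385, p(19)=490, p(20)=627, p(21)=792, p(22)=1002, p(23)=1255, p(24)=1575, p(25)=1958, p(26)=2436, p(27)=3010, p(28)=3718, p(29)=4565, p(30)=5604, p(31)=6842, p(32)=8349, p(33)=10143, p(34)=12310, p(35)=14883, p(36)=17977, p(37)=21637, p(38)=26015, p(39)=31185, p(40)=37338, p(41)=44583, p(42)=53174, p(43)=63261, p(44)=75175, p(45)=89134, p(46)=105558, p(47)=124754, p(48)=147273, p(49)=173525, p(50)=204226, p(51)=239943, p(52)=281589, p(53)=329931, p(54)=386155, p(55)=451276, p(56)=526823, p(57)=614154, p(58)=715220, p(59)=831820, p(60)=966467, p(61)=1121505, p(62)=1300156, p(63)=1505499, p(64)=1741630, p(65)=2012558, p(66)=2323520, p(67)=2679689, p(68)=3087735, p(69)=3554345, p(70)=4087968, p(71)=4697205, p(72)=5392783, p(73)=6185689, p(74)=7089500, p(75)=8118264, p(76)=9289091, p(77)=10619863, p(78)=12132164, p(79)=13848650, p(80)=15796476, p(81)=18004327, p(82)=20506255, p(83)=23338469, p(84)=26543660, p(85)=30167357, p(86)=34262962, p(87)=38887673, p(88)=44108109, p(89)=49995925, p(90)=56634173, p(91)=64112359, p(92)=72533807, p(93)=82010177, p(94)=92669720, p(95)=104651419, p(96)=118114304, p(97)=133230930, p(98)=150198136, p(99)=169229875, p(100)=190569292, p(101)=214481126, p(102)=241265379, p(103)=271248950, p(104)=304801365, p(105)=342325709, p(106)=384276336, p(107)=431149389, p(108)=483502844, p(109)=541946240, p(110)=607163746, p(111)=679903203, p(112)=761002156, p(113)=851376628, p(114)=952050665, p(115)=1064144451, p(116)=1188908248, p(117)=1327710076, p(118)=1482074143, p(119)=1653668665, p(120)=1844349560, p(121)=2056148051, p(122)=2291320912, p(123)=2552338241, p(124)=2841940500, p(125)=3163127352, p(126)=3519222692, p(127)=3913864295, p(128)=4351078600, p(129)=4835271870, p(130)=5371315400, p(131)=5964539504, p(132)=6620830889, p(133)=7346629512, p(134)=8149040695, p(135)=9035836076, p(136)=10015581680, p(137)=11097645016, p(138)=12292341831, p(139)=13610949895, p(140)=15065878135, p(141)=16670689208, p(142)=18440293320, p(143)=20390982757, p(144)=22540654445, p(145)=24908858009, p(146)=27517052599, p(147)=30388671978, p(148)=33549419497, p(149)=37027355200, p(150)=40853235313, p(151)=45060624582, p(152)=49686288421, p(153)=54770336324, p(154)=60356673280, p(155)=66493182097, p(156)=73232243759, p(157)=80630964769, p(158)=88751778802, p(159)=97662728555, p(160)=107438159466, p(161)=118159068427, p(162)=129913904637, p(163)=142798995930, p(164)=156919475295, p(165)=172389800255, p(166)=189334822579, p(167)=207890420102, p(168)=228204732751, p(169)=250438925115, p(170)=274768617130.
Final step: p(171) = p(170) + p(169) - p(166) - p(164) + p(159) + p(156) - p(149) - p(145) + p(136) + p(131) - p(120) - p(114) + p(101) + p(94) - p(79) - p(71) + p(54) + p(45) - p(26) - p(16)
= 274768617130 + 250438925115 - 189334822579 - 156919475295 + 97662728555 + 73232243759 - 37027355200 - 24908858009 + 10015581680 + 5964539504 - 1844349560 - 952050665 + 214481126 + 92669720 - 13848650 - 4697205 + 386155 + 89134 - 2436 - 231
= 301384802048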